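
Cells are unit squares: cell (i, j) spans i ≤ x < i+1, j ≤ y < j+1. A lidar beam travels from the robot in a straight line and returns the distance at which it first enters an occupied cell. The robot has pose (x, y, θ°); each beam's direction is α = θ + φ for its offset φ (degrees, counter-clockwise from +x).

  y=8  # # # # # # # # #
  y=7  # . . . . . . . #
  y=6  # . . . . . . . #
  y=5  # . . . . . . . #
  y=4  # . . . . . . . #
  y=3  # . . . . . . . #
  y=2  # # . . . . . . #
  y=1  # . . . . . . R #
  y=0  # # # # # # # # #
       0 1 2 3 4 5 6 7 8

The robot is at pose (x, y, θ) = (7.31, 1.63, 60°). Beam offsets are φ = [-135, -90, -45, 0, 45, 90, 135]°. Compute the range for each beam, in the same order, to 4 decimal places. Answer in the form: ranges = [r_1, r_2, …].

beam 1: φ=-135°, α=285°
  cosα=0.2588 sinα=-0.9659 | (7,1) | tMaxX 2.6660 tMaxY 0.6522 | tΔX 3.8637 tΔY 1.0353
    t=0.6522 [y] (7,0) — stop
  → r_1 = 0.6522
beam 2: φ=-90°, α=330°
  cosα=0.8660 sinα=-0.5000 | (7,1) | tMaxX 0.7967 tMaxY 1.2600 | tΔX 1.1547 tΔY 2.0000
    t=0.7967 [x] (8,1) — stop
  → r_2 = 0.7967
beam 3: φ=-45°, α=15°
  cosα=0.9659 sinα=0.2588 | (7,1) | tMaxX 0.7143 tMaxY 1.4296 | tΔX 1.0353 tΔY 3.8637
    t=0.7143 [x] (8,1) — stop
  → r_3 = 0.7143
beam 4: φ=0°, α=60°
  cosα=0.5000 sinα=0.8660 | (7,1) | tMaxX 1.3800 tMaxY 0.4272 | tΔX 2.0000 tΔY 1.1547
    t=0.4272 [y] (7,2)
    t=1.3800 [x] (8,2) — stop
  → r_4 = 1.3800
beam 5: φ=45°, α=105°
  cosα=-0.2588 sinα=0.9659 | (7,1) | tMaxX 1.1977 tMaxY 0.3831 | tΔX 3.8637 tΔY 1.0353
    t=0.3831 [y] (7,2)
    t=1.1977 [x] (6,2)
    t=1.4183 [y] (6,3)
    t=2.4536 [y] (6,4)
    t=3.4889 [y] (6,5)
    t=4.5242 [y] (6,6)
    t=5.0615 [x] (5,6)
    t=5.5594 [y] (5,7)
    t=6.5947 [y] (5,8) — stop
  → r_5 = 6.5947
beam 6: φ=90°, α=150°
  cosα=-0.8660 sinα=0.5000 | (7,1) | tMaxX 0.3580 tMaxY 0.7400 | tΔX 1.1547 tΔY 2.0000
    t=0.3580 [x] (6,1)
    t=0.7400 [y] (6,2)
    t=1.5127 [x] (5,2)
    t=2.6674 [x] (4,2)
    t=2.7400 [y] (4,3)
    t=3.8221 [x] (3,3)
    t=4.7400 [y] (3,4)
    t=4.9768 [x] (2,4)
    t=6.1315 [x] (1,4)
    t=6.7400 [y] (1,5)
    t=7.2862 [x] (0,5) — stop
  → r_6 = 7.2862
beam 7: φ=135°, α=195°
  cosα=-0.9659 sinα=-0.2588 | (7,1) | tMaxX 0.3209 tMaxY 2.4341 | tΔX 1.0353 tΔY 3.8637
    t=0.3209 [x] (6,1)
    t=1.3562 [x] (5,1)
    t=2.3915 [x] (4,1)
    t=2.4341 [y] (4,0) — stop
  → r_7 = 2.4341

ranges = [0.6522, 0.7967, 0.7143, 1.3800, 6.5947, 7.2862, 2.4341]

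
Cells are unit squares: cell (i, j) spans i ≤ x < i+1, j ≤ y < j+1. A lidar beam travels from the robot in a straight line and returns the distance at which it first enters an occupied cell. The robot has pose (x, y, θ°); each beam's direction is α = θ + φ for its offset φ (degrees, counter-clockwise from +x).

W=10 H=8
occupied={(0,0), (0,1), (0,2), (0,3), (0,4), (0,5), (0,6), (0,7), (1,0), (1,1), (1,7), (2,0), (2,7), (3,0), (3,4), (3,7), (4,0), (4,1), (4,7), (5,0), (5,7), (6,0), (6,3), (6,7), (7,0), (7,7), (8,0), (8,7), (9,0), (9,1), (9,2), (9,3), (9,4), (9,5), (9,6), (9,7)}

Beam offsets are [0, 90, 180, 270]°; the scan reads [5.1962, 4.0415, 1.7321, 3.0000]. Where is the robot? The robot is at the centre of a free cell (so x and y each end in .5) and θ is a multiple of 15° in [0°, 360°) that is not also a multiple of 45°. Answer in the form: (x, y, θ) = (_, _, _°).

Enumerate (i+0.5, j+0.5, θ) over the 44 free cells and 16 admissible headings. For each, cast all 4 beams and compare to the given ranges.
  (2.5, 5.5, 210°): beam 1 = 1.7321 ≠ 5.1962 ✗
  (1.5, 2.5, 300°): beam 1 = 0.5774 ≠ 5.1962 ✗
  (7.5, 3.5, 30°): beam 1 = 1.7321 ≠ 5.1962 ✗
  (5.5, 6.5, 195°): beam 1 = 4.6587 ≠ 5.1962 ✗
  …
  (5.5, 5.5, 240°): r_1=5.1962, r_2=4.0415, r_3=1.7321, r_4=3.0000 — all match ✓
Unique over the lattice → pose = (5.5, 5.5, 240°).

(x, y, θ) = (5.5, 5.5, 240°)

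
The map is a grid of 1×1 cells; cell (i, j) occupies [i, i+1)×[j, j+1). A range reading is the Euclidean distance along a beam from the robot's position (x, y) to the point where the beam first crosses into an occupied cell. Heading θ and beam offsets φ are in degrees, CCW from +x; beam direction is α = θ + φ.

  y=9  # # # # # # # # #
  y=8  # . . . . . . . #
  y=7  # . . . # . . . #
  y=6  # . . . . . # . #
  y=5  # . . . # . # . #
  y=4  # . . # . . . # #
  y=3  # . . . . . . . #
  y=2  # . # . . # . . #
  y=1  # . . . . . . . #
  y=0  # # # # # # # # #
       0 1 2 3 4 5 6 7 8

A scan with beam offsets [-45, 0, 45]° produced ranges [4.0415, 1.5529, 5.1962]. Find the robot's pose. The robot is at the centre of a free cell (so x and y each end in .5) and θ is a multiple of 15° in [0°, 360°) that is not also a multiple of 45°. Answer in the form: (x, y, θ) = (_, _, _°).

(x, y, θ) = (1.5, 4.5, 15°)

Candidates: 48 free-cell centres × 16 headings = 768 poses. Raycast each; keep the one whose scan matches to 4 dp.
  (1.5, 4.5, 255°): beam 1 = 0.5774 ≠ 4.0415 ✗
  (4.5, 8.5, 255°): beam 2 = 0.5176 ≠ 1.5529 ✗
  (2.5, 3.5, 150°): beam 1 = 5.6940 ≠ 4.0415 ✗
  …
  (1.5, 4.5, 15°): r_1=4.0415, r_2=1.5529, r_3=5.1962 — all match ✓
Unique over the lattice → pose = (1.5, 4.5, 15°).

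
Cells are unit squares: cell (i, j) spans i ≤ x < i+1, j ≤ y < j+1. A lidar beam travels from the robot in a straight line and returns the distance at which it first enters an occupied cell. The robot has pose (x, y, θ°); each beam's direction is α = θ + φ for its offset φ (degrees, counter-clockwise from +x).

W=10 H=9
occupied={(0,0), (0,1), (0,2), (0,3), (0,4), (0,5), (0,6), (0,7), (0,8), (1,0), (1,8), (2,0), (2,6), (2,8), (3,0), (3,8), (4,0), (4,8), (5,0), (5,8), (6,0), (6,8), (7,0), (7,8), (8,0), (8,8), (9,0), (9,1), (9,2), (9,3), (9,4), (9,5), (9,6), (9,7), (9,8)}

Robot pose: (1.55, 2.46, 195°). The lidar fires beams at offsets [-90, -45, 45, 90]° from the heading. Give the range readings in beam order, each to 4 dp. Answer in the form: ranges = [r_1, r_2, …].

beam 1: φ=-90°, α=105°
  d=(-0.2588,0.9659)  start (1,2)  tX=2.1250 tY=0.5590  stride 1/|dx|=3.8637 1/|dy|=1.0353
    cross y-line → (1,3), t=0.5590
    cross y-line → (1,4), t=1.5943
    cross x-line → (0,4), t=2.1250 (wall)
  → r_1 = 2.1250
beam 2: φ=-45°, α=150°
  d=(-0.8660,0.5000)  start (1,2)  tX=0.6351 tY=1.0800  stride 1/|dx|=1.1547 1/|dy|=2.0000
    cross x-line → (0,2), t=0.6351 (wall)
  → r_2 = 0.6351
beam 3: φ=45°, α=240°
  d=(-0.5000,-0.8660)  start (1,2)  tX=1.1000 tY=0.5312  stride 1/|dx|=2.0000 1/|dy|=1.1547
    cross y-line → (1,1), t=0.5312
    cross x-line → (0,1), t=1.1000 (wall)
  → r_3 = 1.1000
beam 4: φ=90°, α=285°
  d=(0.2588,-0.9659)  start (1,2)  tX=1.7387 tY=0.4762  stride 1/|dx|=3.8637 1/|dy|=1.0353
    cross y-line → (1,1), t=0.4762
    cross y-line → (1,0), t=1.5115 (wall)
  → r_4 = 1.5115

ranges = [2.1250, 0.6351, 1.1000, 1.5115]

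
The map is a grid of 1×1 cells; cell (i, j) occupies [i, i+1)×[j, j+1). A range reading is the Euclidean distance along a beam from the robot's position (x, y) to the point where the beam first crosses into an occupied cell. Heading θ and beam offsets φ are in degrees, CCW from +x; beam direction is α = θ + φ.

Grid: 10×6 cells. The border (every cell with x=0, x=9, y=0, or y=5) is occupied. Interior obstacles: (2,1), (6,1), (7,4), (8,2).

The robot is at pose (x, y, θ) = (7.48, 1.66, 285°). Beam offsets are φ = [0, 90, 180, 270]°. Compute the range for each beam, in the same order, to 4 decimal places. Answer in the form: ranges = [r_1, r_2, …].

beam 1: φ=0°, α=285°
  direction (0.2588, -0.9659); cell (7,1); t to first gridline: x 2.0091, y 0.6833 (then +3.8637 / +1.0353)
    (7,0) via y @ 0.6833  # hit
  → r_1 = 0.6833
beam 2: φ=90°, α=15°
  direction (0.9659, 0.2588); cell (7,1); t to first gridline: x 0.5383, y 1.3137 (then +1.0353 / +3.8637)
    (8,1) via x @ 0.5383
    (8,2) via y @ 1.3137  # hit
  → r_2 = 1.3137
beam 3: φ=180°, α=105°
  direction (-0.2588, 0.9659); cell (7,1); t to first gridline: x 1.8546, y 0.3520 (then +3.8637 / +1.0353)
    (7,2) via y @ 0.3520
    (7,3) via y @ 1.3873
    (6,3) via x @ 1.8546
    (6,4) via y @ 2.4225
    (6,5) via y @ 3.4578  # hit
  → r_3 = 3.4578
beam 4: φ=270°, α=195°
  direction (-0.9659, -0.2588); cell (7,1); t to first gridline: x 0.4969, y 2.5500 (then +1.0353 / +3.8637)
    (6,1) via x @ 0.4969  # hit
  → r_4 = 0.4969

ranges = [0.6833, 1.3137, 3.4578, 0.4969]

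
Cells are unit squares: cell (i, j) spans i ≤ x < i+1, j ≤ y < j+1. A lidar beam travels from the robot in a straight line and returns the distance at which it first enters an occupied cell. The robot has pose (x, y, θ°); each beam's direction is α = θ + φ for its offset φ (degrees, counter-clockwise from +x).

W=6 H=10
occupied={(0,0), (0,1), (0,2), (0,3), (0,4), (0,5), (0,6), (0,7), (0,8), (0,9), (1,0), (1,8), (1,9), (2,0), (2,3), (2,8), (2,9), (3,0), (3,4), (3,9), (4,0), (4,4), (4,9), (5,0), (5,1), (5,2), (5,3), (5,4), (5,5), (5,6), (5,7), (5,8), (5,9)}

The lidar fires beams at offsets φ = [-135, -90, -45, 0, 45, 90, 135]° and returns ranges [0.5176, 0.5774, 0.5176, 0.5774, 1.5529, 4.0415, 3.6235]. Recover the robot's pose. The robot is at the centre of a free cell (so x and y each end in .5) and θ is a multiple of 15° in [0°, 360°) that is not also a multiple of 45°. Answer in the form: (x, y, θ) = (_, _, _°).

Candidates: 27 free-cell centres × 16 headings = 432 poses. Raycast each; keep the one whose scan matches to 4 dp.
  (2.5, 7.5, 120°): beam 1 = 2.5882 ≠ 0.5176 ✗
  (4.5, 7.5, 60°): beam 1 = 1.9319 ≠ 0.5176 ✗
  (4.5, 8.5, 195°): beam 1 = 0.5774 ≠ 0.5176 ✗
  (4.5, 3.5, 210°): beam 3 = 1.5529 ≠ 0.5176 ✗
  …
  (4.5, 8.5, 120°): r_1=0.5176, r_2=0.5774, r_3=0.5176, r_4=0.5774, r_5=1.5529, r_6=4.0415, r_7=3.6235 — all match ✓
Unique over the lattice → pose = (4.5, 8.5, 120°).

(x, y, θ) = (4.5, 8.5, 120°)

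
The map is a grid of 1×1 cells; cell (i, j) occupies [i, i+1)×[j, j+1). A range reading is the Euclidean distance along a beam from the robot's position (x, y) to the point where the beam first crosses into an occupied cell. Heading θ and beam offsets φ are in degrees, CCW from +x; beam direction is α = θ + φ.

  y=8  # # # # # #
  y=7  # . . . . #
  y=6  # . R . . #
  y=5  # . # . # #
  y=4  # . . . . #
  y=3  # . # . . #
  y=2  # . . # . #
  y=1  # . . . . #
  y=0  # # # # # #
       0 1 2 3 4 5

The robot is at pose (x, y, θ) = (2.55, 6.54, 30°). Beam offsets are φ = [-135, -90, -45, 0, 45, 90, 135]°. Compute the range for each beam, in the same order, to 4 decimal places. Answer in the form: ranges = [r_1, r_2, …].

beam 1: φ=-135°, α=255°
  dir = (cos 255°, sin 255°) = (-0.2588, -0.9659); from cell (2,6)
  next x-line at t=2.1250, next y-line at t=0.5590; Δt_x=3.8637, Δt_y=1.0353
    y: enter (2,5) at t=0.5590 ← occupied
  → r_1 = 0.5590
beam 2: φ=-90°, α=300°
  dir = (cos 300°, sin 300°) = (0.5000, -0.8660); from cell (2,6)
  next x-line at t=0.9000, next y-line at t=0.6235; Δt_x=2.0000, Δt_y=1.1547
    y: enter (2,5) at t=0.6235 ← occupied
  → r_2 = 0.6235
beam 3: φ=-45°, α=345°
  dir = (cos 345°, sin 345°) = (0.9659, -0.2588); from cell (2,6)
  next x-line at t=0.4659, next y-line at t=2.0864; Δt_x=1.0353, Δt_y=3.8637
    x: enter (3,6) at t=0.4659
    x: enter (4,6) at t=1.5012
    y: enter (4,5) at t=2.0864 ← occupied
  → r_3 = 2.0864
beam 4: φ=0°, α=30°
  dir = (cos 30°, sin 30°) = (0.8660, 0.5000); from cell (2,6)
  next x-line at t=0.5196, next y-line at t=0.9200; Δt_x=1.1547, Δt_y=2.0000
    x: enter (3,6) at t=0.5196
    y: enter (3,7) at t=0.9200
    x: enter (4,7) at t=1.6743
    x: enter (5,7) at t=2.8290 ← occupied
  → r_4 = 2.8290
beam 5: φ=45°, α=75°
  dir = (cos 75°, sin 75°) = (0.2588, 0.9659); from cell (2,6)
  next x-line at t=1.7387, next y-line at t=0.4762; Δt_x=3.8637, Δt_y=1.0353
    y: enter (2,7) at t=0.4762
    y: enter (2,8) at t=1.5115 ← occupied
  → r_5 = 1.5115
beam 6: φ=90°, α=120°
  dir = (cos 120°, sin 120°) = (-0.5000, 0.8660); from cell (2,6)
  next x-line at t=1.1000, next y-line at t=0.5312; Δt_x=2.0000, Δt_y=1.1547
    y: enter (2,7) at t=0.5312
    x: enter (1,7) at t=1.1000
    y: enter (1,8) at t=1.6859 ← occupied
  → r_6 = 1.6859
beam 7: φ=135°, α=165°
  dir = (cos 165°, sin 165°) = (-0.9659, 0.2588); from cell (2,6)
  next x-line at t=0.5694, next y-line at t=1.7773; Δt_x=1.0353, Δt_y=3.8637
    x: enter (1,6) at t=0.5694
    x: enter (0,6) at t=1.6047 ← occupied
  → r_7 = 1.6047

ranges = [0.5590, 0.6235, 2.0864, 2.8290, 1.5115, 1.6859, 1.6047]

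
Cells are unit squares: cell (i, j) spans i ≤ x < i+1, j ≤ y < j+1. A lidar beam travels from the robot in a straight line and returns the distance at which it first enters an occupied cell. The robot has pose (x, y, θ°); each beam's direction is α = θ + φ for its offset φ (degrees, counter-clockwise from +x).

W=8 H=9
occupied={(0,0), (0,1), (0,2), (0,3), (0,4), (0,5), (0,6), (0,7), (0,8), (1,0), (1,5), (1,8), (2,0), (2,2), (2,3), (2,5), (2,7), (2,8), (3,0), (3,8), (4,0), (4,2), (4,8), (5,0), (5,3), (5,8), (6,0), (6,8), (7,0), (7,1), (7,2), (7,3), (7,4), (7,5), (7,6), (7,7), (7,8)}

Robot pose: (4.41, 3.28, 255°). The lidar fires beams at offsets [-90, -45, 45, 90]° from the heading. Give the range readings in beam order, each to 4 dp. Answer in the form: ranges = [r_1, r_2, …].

ranges = [1.4597, 1.6281, 0.3233, 0.6108]

beam 1: φ=-90°, α=165°
  dir = (cos 165°, sin 165°) = (-0.9659, 0.2588); from cell (4,3)
  next x-line at t=0.4245, next y-line at t=2.7819; Δt_x=1.0353, Δt_y=3.8637
    x: enter (3,3) at t=0.4245
    x: enter (2,3) at t=1.4597 ← occupied
  → r_1 = 1.4597
beam 2: φ=-45°, α=210°
  dir = (cos 210°, sin 210°) = (-0.8660, -0.5000); from cell (4,3)
  next x-line at t=0.4734, next y-line at t=0.5600; Δt_x=1.1547, Δt_y=2.0000
    x: enter (3,3) at t=0.4734
    y: enter (3,2) at t=0.5600
    x: enter (2,2) at t=1.6281 ← occupied
  → r_2 = 1.6281
beam 3: φ=45°, α=300°
  dir = (cos 300°, sin 300°) = (0.5000, -0.8660); from cell (4,3)
  next x-line at t=1.1800, next y-line at t=0.3233; Δt_x=2.0000, Δt_y=1.1547
    y: enter (4,2) at t=0.3233 ← occupied
  → r_3 = 0.3233
beam 4: φ=90°, α=345°
  dir = (cos 345°, sin 345°) = (0.9659, -0.2588); from cell (4,3)
  next x-line at t=0.6108, next y-line at t=1.0818; Δt_x=1.0353, Δt_y=3.8637
    x: enter (5,3) at t=0.6108 ← occupied
  → r_4 = 0.6108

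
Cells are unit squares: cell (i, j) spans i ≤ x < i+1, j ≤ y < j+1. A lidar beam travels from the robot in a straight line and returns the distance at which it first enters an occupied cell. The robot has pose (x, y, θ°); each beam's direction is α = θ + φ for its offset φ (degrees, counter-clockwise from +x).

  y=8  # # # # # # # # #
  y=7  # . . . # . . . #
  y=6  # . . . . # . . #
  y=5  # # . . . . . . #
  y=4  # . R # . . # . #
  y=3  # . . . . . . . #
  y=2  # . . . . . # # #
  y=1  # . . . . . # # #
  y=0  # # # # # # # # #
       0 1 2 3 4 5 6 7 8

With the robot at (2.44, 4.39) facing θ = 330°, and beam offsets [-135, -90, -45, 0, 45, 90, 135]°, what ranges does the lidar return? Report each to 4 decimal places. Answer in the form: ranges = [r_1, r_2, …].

beam 1: φ=-135°, α=195°
  direction (-0.9659, -0.2588); cell (2,4); t to first gridline: x 0.4555, y 1.5068 (then +1.0353 / +3.8637)
    (1,4) via x @ 0.4555
    (0,4) via x @ 1.4908  # hit
  → r_1 = 1.4908
beam 2: φ=-90°, α=240°
  direction (-0.5000, -0.8660); cell (2,4); t to first gridline: x 0.8800, y 0.4503 (then +2.0000 / +1.1547)
    (2,3) via y @ 0.4503
    (1,3) via x @ 0.8800
    (1,2) via y @ 1.6050
    (1,1) via y @ 2.7597
    (0,1) via x @ 2.8800  # hit
  → r_2 = 2.8800
beam 3: φ=-45°, α=285°
  direction (0.2588, -0.9659); cell (2,4); t to first gridline: x 2.1637, y 0.4038 (then +3.8637 / +1.0353)
    (2,3) via y @ 0.4038
    (2,2) via y @ 1.4390
    (3,2) via x @ 2.1637
    (3,1) via y @ 2.4743
    (3,0) via y @ 3.5096  # hit
  → r_3 = 3.5096
beam 4: φ=0°, α=330°
  direction (0.8660, -0.5000); cell (2,4); t to first gridline: x 0.6466, y 0.7800 (then +1.1547 / +2.0000)
    (3,4) via x @ 0.6466  # hit
  → r_4 = 0.6466
beam 5: φ=45°, α=15°
  direction (0.9659, 0.2588); cell (2,4); t to first gridline: x 0.5798, y 2.3569 (then +1.0353 / +3.8637)
    (3,4) via x @ 0.5798  # hit
  → r_5 = 0.5798
beam 6: φ=90°, α=60°
  direction (0.5000, 0.8660); cell (2,4); t to first gridline: x 1.1200, y 0.7044 (then +2.0000 / +1.1547)
    (2,5) via y @ 0.7044
    (3,5) via x @ 1.1200
    (3,6) via y @ 1.8591
    (3,7) via y @ 3.0138
    (4,7) via x @ 3.1200  # hit
  → r_6 = 3.1200
beam 7: φ=135°, α=105°
  direction (-0.2588, 0.9659); cell (2,4); t to first gridline: x 1.7000, y 0.6315 (then +3.8637 / +1.0353)
    (2,5) via y @ 0.6315
    (2,6) via y @ 1.6668
    (1,6) via x @ 1.7000
    (1,7) via y @ 2.7021
    (1,8) via y @ 3.7373  # hit
  → r_7 = 3.7373

ranges = [1.4908, 2.8800, 3.5096, 0.6466, 0.5798, 3.1200, 3.7373]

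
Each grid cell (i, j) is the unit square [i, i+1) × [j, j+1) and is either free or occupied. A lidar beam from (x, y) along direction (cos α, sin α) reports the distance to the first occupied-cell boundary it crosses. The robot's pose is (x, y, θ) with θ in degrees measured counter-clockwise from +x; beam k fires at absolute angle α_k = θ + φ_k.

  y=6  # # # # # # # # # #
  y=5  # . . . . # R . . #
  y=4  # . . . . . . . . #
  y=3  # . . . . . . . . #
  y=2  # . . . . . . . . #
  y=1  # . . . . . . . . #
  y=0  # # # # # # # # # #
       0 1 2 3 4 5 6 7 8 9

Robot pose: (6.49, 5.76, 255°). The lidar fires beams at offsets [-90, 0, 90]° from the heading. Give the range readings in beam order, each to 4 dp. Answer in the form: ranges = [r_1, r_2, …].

beam 1: φ=-90°, α=165°
  direction (-0.9659, 0.2588); cell (6,5); t to first gridline: x 0.5073, y 0.9273 (then +1.0353 / +3.8637)
    (5,5) via x @ 0.5073  # hit
  → r_1 = 0.5073
beam 2: φ=0°, α=255°
  direction (-0.2588, -0.9659); cell (6,5); t to first gridline: x 1.8932, y 0.7868 (then +3.8637 / +1.0353)
    (6,4) via y @ 0.7868
    (6,3) via y @ 1.8221
    (5,3) via x @ 1.8932
    (5,2) via y @ 2.8574
    (5,1) via y @ 3.8926
    (5,0) via y @ 4.9279  # hit
  → r_2 = 4.9279
beam 3: φ=90°, α=345°
  direction (0.9659, -0.2588); cell (6,5); t to first gridline: x 0.5280, y 2.9364 (then +1.0353 / +3.8637)
    (7,5) via x @ 0.5280
    (8,5) via x @ 1.5633
    (9,5) via x @ 2.5985  # hit
  → r_3 = 2.5985

ranges = [0.5073, 4.9279, 2.5985]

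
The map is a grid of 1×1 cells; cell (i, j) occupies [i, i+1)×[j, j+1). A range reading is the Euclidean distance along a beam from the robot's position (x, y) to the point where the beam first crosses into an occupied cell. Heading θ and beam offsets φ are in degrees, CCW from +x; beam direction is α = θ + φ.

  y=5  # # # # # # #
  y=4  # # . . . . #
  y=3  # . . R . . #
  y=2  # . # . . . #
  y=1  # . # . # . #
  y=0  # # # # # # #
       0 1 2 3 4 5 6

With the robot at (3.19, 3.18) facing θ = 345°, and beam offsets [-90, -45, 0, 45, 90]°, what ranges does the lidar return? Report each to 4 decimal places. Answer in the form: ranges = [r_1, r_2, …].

ranges = [0.7341, 1.6200, 2.9091, 3.2447, 1.8842]

beam 1: φ=-90°, α=255°
  d=(-0.2588,-0.9659)  start (3,3)  tX=0.7341 tY=0.1863  stride 1/|dx|=3.8637 1/|dy|=1.0353
    cross y-line → (3,2), t=0.1863
    cross x-line → (2,2), t=0.7341 (wall)
  → r_1 = 0.7341
beam 2: φ=-45°, α=300°
  d=(0.5000,-0.8660)  start (3,3)  tX=1.6200 tY=0.2078  stride 1/|dx|=2.0000 1/|dy|=1.1547
    cross y-line → (3,2), t=0.2078
    cross y-line → (3,1), t=1.3625
    cross x-line → (4,1), t=1.6200 (wall)
  → r_2 = 1.6200
beam 3: φ=0°, α=345°
  d=(0.9659,-0.2588)  start (3,3)  tX=0.8386 tY=0.6955  stride 1/|dx|=1.0353 1/|dy|=3.8637
    cross y-line → (3,2), t=0.6955
    cross x-line → (4,2), t=0.8386
    cross x-line → (5,2), t=1.8738
    cross x-line → (6,2), t=2.9091 (wall)
  → r_3 = 2.9091
beam 4: φ=45°, α=30°
  d=(0.8660,0.5000)  start (3,3)  tX=0.9353 tY=1.6400  stride 1/|dx|=1.1547 1/|dy|=2.0000
    cross x-line → (4,3), t=0.9353
    cross y-line → (4,4), t=1.6400
    cross x-line → (5,4), t=2.0900
    cross x-line → (6,4), t=3.2447 (wall)
  → r_4 = 3.2447
beam 5: φ=90°, α=75°
  d=(0.2588,0.9659)  start (3,3)  tX=3.1296 tY=0.8489  stride 1/|dx|=3.8637 1/|dy|=1.0353
    cross y-line → (3,4), t=0.8489
    cross y-line → (3,5), t=1.8842 (wall)
  → r_5 = 1.8842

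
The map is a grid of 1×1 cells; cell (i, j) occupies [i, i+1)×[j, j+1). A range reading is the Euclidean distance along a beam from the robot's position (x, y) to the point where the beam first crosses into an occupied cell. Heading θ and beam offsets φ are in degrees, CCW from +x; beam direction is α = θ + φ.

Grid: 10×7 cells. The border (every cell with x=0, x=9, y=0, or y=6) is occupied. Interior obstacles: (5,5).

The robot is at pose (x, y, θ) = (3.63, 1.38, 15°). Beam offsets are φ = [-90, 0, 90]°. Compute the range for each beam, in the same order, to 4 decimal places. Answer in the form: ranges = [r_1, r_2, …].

ranges = [0.3934, 5.5594, 4.7830]

beam 1: φ=-90°, α=285°
  cosα=0.2588 sinα=-0.9659 | (3,1) | tMaxX 1.4296 tMaxY 0.3934 | tΔX 3.8637 tΔY 1.0353
    t=0.3934 [y] (3,0) — stop
  → r_1 = 0.3934
beam 2: φ=0°, α=15°
  cosα=0.9659 sinα=0.2588 | (3,1) | tMaxX 0.3831 tMaxY 2.3955 | tΔX 1.0353 tΔY 3.8637
    t=0.3831 [x] (4,1)
    t=1.4183 [x] (5,1)
    t=2.3955 [y] (5,2)
    t=2.4536 [x] (6,2)
    t=3.4889 [x] (7,2)
    t=4.5242 [x] (8,2)
    t=5.5594 [x] (9,2) — stop
  → r_2 = 5.5594
beam 3: φ=90°, α=105°
  cosα=-0.2588 sinα=0.9659 | (3,1) | tMaxX 2.4341 tMaxY 0.6419 | tΔX 3.8637 tΔY 1.0353
    t=0.6419 [y] (3,2)
    t=1.6771 [y] (3,3)
    t=2.4341 [x] (2,3)
    t=2.7124 [y] (2,4)
    t=3.7477 [y] (2,5)
    t=4.7830 [y] (2,6) — stop
  → r_3 = 4.7830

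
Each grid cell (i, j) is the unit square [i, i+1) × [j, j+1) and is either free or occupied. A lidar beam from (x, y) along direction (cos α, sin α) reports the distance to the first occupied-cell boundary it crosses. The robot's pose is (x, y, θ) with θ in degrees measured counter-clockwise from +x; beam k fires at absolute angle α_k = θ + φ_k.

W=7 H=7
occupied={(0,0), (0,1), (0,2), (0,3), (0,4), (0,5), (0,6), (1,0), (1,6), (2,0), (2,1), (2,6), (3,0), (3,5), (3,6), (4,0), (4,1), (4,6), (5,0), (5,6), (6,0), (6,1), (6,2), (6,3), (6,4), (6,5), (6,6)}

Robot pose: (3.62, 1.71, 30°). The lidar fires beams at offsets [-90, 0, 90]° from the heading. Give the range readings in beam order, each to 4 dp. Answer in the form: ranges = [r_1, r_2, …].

ranges = [0.7600, 0.4388, 4.9537]

beam 1: φ=-90°, α=300°
  direction (0.5000, -0.8660); cell (3,1); t to first gridline: x 0.7600, y 0.8198 (then +2.0000 / +1.1547)
    (4,1) via x @ 0.7600  # hit
  → r_1 = 0.7600
beam 2: φ=0°, α=30°
  direction (0.8660, 0.5000); cell (3,1); t to first gridline: x 0.4388, y 0.5800 (then +1.1547 / +2.0000)
    (4,1) via x @ 0.4388  # hit
  → r_2 = 0.4388
beam 3: φ=90°, α=120°
  direction (-0.5000, 0.8660); cell (3,1); t to first gridline: x 1.2400, y 0.3349 (then +2.0000 / +1.1547)
    (3,2) via y @ 0.3349
    (2,2) via x @ 1.2400
    (2,3) via y @ 1.4896
    (2,4) via y @ 2.6443
    (1,4) via x @ 3.2400
    (1,5) via y @ 3.7990
    (1,6) via y @ 4.9537  # hit
  → r_3 = 4.9537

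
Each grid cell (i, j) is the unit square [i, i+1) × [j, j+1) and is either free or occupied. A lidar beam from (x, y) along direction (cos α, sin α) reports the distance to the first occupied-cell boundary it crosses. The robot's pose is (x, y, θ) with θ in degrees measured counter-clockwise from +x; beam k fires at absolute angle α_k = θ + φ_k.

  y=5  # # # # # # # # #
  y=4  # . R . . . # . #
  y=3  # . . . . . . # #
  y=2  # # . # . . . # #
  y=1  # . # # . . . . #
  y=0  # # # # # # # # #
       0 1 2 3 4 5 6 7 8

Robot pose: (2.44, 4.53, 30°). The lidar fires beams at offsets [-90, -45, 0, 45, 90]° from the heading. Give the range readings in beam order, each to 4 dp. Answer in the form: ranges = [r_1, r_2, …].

ranges = [1.7667, 4.7209, 0.9400, 0.4866, 0.5427]

beam 1: φ=-90°, α=300°
  dir = (cos 300°, sin 300°) = (0.5000, -0.8660); from cell (2,4)
  next x-line at t=1.1200, next y-line at t=0.6120; Δt_x=2.0000, Δt_y=1.1547
    y: enter (2,3) at t=0.6120
    x: enter (3,3) at t=1.1200
    y: enter (3,2) at t=1.7667 ← occupied
  → r_1 = 1.7667
beam 2: φ=-45°, α=345°
  dir = (cos 345°, sin 345°) = (0.9659, -0.2588); from cell (2,4)
  next x-line at t=0.5798, next y-line at t=2.0478; Δt_x=1.0353, Δt_y=3.8637
    x: enter (3,4) at t=0.5798
    x: enter (4,4) at t=1.6150
    y: enter (4,3) at t=2.0478
    x: enter (5,3) at t=2.6503
    x: enter (6,3) at t=3.6856
    x: enter (7,3) at t=4.7209 ← occupied
  → r_2 = 4.7209
beam 3: φ=0°, α=30°
  dir = (cos 30°, sin 30°) = (0.8660, 0.5000); from cell (2,4)
  next x-line at t=0.6466, next y-line at t=0.9400; Δt_x=1.1547, Δt_y=2.0000
    x: enter (3,4) at t=0.6466
    y: enter (3,5) at t=0.9400 ← occupied
  → r_3 = 0.9400
beam 4: φ=45°, α=75°
  dir = (cos 75°, sin 75°) = (0.2588, 0.9659); from cell (2,4)
  next x-line at t=2.1637, next y-line at t=0.4866; Δt_x=3.8637, Δt_y=1.0353
    y: enter (2,5) at t=0.4866 ← occupied
  → r_4 = 0.4866
beam 5: φ=90°, α=120°
  dir = (cos 120°, sin 120°) = (-0.5000, 0.8660); from cell (2,4)
  next x-line at t=0.8800, next y-line at t=0.5427; Δt_x=2.0000, Δt_y=1.1547
    y: enter (2,5) at t=0.5427 ← occupied
  → r_5 = 0.5427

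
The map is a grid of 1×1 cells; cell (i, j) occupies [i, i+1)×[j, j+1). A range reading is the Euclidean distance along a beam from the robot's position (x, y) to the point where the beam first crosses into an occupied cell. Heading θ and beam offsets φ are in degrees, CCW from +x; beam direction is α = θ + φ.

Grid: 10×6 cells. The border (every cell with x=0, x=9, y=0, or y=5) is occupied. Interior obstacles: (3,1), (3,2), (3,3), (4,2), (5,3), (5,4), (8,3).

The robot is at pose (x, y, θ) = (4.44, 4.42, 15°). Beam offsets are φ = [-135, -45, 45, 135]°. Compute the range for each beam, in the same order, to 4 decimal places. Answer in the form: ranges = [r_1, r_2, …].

ranges = [0.8800, 0.6466, 0.6697, 1.1600]

beam 1: φ=-135°, α=240°
  d=(-0.5000,-0.8660)  start (4,4)  tX=0.8800 tY=0.4850  stride 1/|dx|=2.0000 1/|dy|=1.1547
    cross y-line → (4,3), t=0.4850
    cross x-line → (3,3), t=0.8800 (wall)
  → r_1 = 0.8800
beam 2: φ=-45°, α=330°
  d=(0.8660,-0.5000)  start (4,4)  tX=0.6466 tY=0.8400  stride 1/|dx|=1.1547 1/|dy|=2.0000
    cross x-line → (5,4), t=0.6466 (wall)
  → r_2 = 0.6466
beam 3: φ=45°, α=60°
  d=(0.5000,0.8660)  start (4,4)  tX=1.1200 tY=0.6697  stride 1/|dx|=2.0000 1/|dy|=1.1547
    cross y-line → (4,5), t=0.6697 (wall)
  → r_3 = 0.6697
beam 4: φ=135°, α=150°
  d=(-0.8660,0.5000)  start (4,4)  tX=0.5081 tY=1.1600  stride 1/|dx|=1.1547 1/|dy|=2.0000
    cross x-line → (3,4), t=0.5081
    cross y-line → (3,5), t=1.1600 (wall)
  → r_4 = 1.1600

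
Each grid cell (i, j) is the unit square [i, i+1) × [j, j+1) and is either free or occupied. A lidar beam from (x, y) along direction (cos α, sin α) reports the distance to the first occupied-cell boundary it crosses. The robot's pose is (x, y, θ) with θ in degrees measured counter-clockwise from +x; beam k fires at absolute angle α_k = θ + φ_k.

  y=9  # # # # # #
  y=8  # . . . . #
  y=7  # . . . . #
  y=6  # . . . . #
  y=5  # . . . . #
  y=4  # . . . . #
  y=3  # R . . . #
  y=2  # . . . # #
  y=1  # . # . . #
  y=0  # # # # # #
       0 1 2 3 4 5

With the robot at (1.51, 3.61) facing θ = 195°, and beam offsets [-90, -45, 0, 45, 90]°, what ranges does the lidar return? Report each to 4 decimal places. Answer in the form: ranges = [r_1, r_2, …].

ranges = [1.9705, 0.5889, 0.5280, 1.0200, 1.8932]

beam 1: φ=-90°, α=105°
  direction (-0.2588, 0.9659); cell (1,3); t to first gridline: x 1.9705, y 0.4038 (then +3.8637 / +1.0353)
    (1,4) via y @ 0.4038
    (1,5) via y @ 1.4390
    (0,5) via x @ 1.9705  # hit
  → r_1 = 1.9705
beam 2: φ=-45°, α=150°
  direction (-0.8660, 0.5000); cell (1,3); t to first gridline: x 0.5889, y 0.7800 (then +1.1547 / +2.0000)
    (0,3) via x @ 0.5889  # hit
  → r_2 = 0.5889
beam 3: φ=0°, α=195°
  direction (-0.9659, -0.2588); cell (1,3); t to first gridline: x 0.5280, y 2.3569 (then +1.0353 / +3.8637)
    (0,3) via x @ 0.5280  # hit
  → r_3 = 0.5280
beam 4: φ=45°, α=240°
  direction (-0.5000, -0.8660); cell (1,3); t to first gridline: x 1.0200, y 0.7044 (then +2.0000 / +1.1547)
    (1,2) via y @ 0.7044
    (0,2) via x @ 1.0200  # hit
  → r_4 = 1.0200
beam 5: φ=90°, α=285°
  direction (0.2588, -0.9659); cell (1,3); t to first gridline: x 1.8932, y 0.6315 (then +3.8637 / +1.0353)
    (1,2) via y @ 0.6315
    (1,1) via y @ 1.6668
    (2,1) via x @ 1.8932  # hit
  → r_5 = 1.8932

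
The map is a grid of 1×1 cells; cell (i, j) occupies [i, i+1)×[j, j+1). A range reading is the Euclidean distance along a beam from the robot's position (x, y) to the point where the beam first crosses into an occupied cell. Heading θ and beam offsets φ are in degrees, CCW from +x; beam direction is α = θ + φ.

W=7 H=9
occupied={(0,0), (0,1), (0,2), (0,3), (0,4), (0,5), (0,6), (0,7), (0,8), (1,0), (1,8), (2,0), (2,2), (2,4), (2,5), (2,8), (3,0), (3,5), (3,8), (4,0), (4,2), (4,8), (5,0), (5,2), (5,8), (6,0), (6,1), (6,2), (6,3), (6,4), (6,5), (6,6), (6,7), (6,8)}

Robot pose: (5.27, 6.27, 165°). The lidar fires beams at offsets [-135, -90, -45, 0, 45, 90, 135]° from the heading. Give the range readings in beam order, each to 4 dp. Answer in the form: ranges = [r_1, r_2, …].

ranges = [0.8429, 1.7910, 1.9976, 4.4206, 1.4665, 3.3854, 1.4600]

beam 1: φ=-135°, α=30°
  cosα=0.8660 sinα=0.5000 | (5,6) | tMaxX 0.8429 tMaxY 1.4600 | tΔX 1.1547 tΔY 2.0000
    t=0.8429 [x] (6,6) — stop
  → r_1 = 0.8429
beam 2: φ=-90°, α=75°
  cosα=0.2588 sinα=0.9659 | (5,6) | tMaxX 2.8205 tMaxY 0.7558 | tΔX 3.8637 tΔY 1.0353
    t=0.7558 [y] (5,7)
    t=1.7910 [y] (5,8) — stop
  → r_2 = 1.7910
beam 3: φ=-45°, α=120°
  cosα=-0.5000 sinα=0.8660 | (5,6) | tMaxX 0.5400 tMaxY 0.8429 | tΔX 2.0000 tΔY 1.1547
    t=0.5400 [x] (4,6)
    t=0.8429 [y] (4,7)
    t=1.9976 [y] (4,8) — stop
  → r_3 = 1.9976
beam 4: φ=0°, α=165°
  cosα=-0.9659 sinα=0.2588 | (5,6) | tMaxX 0.2795 tMaxY 2.8205 | tΔX 1.0353 tΔY 3.8637
    t=0.2795 [x] (4,6)
    t=1.3148 [x] (3,6)
    t=2.3501 [x] (2,6)
    t=2.8205 [y] (2,7)
    t=3.3854 [x] (1,7)
    t=4.4206 [x] (0,7) — stop
  → r_4 = 4.4206
beam 5: φ=45°, α=210°
  cosα=-0.8660 sinα=-0.5000 | (5,6) | tMaxX 0.3118 tMaxY 0.5400 | tΔX 1.1547 tΔY 2.0000
    t=0.3118 [x] (4,6)
    t=0.5400 [y] (4,5)
    t=1.4665 [x] (3,5) — stop
  → r_5 = 1.4665
beam 6: φ=90°, α=255°
  cosα=-0.2588 sinα=-0.9659 | (5,6) | tMaxX 1.0432 tMaxY 0.2795 | tΔX 3.8637 tΔY 1.0353
    t=0.2795 [y] (5,5)
    t=1.0432 [x] (4,5)
    t=1.3148 [y] (4,4)
    t=2.3501 [y] (4,3)
    t=3.3854 [y] (4,2) — stop
  → r_6 = 3.3854
beam 7: φ=135°, α=300°
  cosα=0.5000 sinα=-0.8660 | (5,6) | tMaxX 1.4600 tMaxY 0.3118 | tΔX 2.0000 tΔY 1.1547
    t=0.3118 [y] (5,5)
    t=1.4600 [x] (6,5) — stop
  → r_7 = 1.4600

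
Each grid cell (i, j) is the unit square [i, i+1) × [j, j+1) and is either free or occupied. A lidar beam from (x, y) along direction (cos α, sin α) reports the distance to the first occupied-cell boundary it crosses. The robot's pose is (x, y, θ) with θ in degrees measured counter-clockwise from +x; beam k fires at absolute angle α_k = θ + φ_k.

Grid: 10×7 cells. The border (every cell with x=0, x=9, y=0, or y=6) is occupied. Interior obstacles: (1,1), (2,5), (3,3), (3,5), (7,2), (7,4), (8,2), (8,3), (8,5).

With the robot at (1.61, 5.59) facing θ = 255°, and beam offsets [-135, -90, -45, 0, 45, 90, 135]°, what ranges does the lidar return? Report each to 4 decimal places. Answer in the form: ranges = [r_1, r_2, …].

beam 1: φ=-135°, α=120°
  direction (-0.5000, 0.8660); cell (1,5); t to first gridline: x 1.2200, y 0.4734 (then +2.0000 / +1.1547)
    (1,6) via y @ 0.4734  # hit
  → r_1 = 0.4734
beam 2: φ=-90°, α=165°
  direction (-0.9659, 0.2588); cell (1,5); t to first gridline: x 0.6315, y 1.5841 (then +1.0353 / +3.8637)
    (0,5) via x @ 0.6315  # hit
  → r_2 = 0.6315
beam 3: φ=-45°, α=210°
  direction (-0.8660, -0.5000); cell (1,5); t to first gridline: x 0.7044, y 1.1800 (then +1.1547 / +2.0000)
    (0,5) via x @ 0.7044  # hit
  → r_3 = 0.7044
beam 4: φ=0°, α=255°
  direction (-0.2588, -0.9659); cell (1,5); t to first gridline: x 2.3569, y 0.6108 (then +3.8637 / +1.0353)
    (1,4) via y @ 0.6108
    (1,3) via y @ 1.6461
    (0,3) via x @ 2.3569  # hit
  → r_4 = 2.3569
beam 5: φ=45°, α=300°
  direction (0.5000, -0.8660); cell (1,5); t to first gridline: x 0.7800, y 0.6813 (then +2.0000 / +1.1547)
    (1,4) via y @ 0.6813
    (2,4) via x @ 0.7800
    (2,3) via y @ 1.8360
    (3,3) via x @ 2.7800  # hit
  → r_5 = 2.7800
beam 6: φ=90°, α=345°
  direction (0.9659, -0.2588); cell (1,5); t to first gridline: x 0.4038, y 2.2796 (then +1.0353 / +3.8637)
    (2,5) via x @ 0.4038  # hit
  → r_6 = 0.4038
beam 7: φ=135°, α=30°
  direction (0.8660, 0.5000); cell (1,5); t to first gridline: x 0.4503, y 0.8200 (then +1.1547 / +2.0000)
    (2,5) via x @ 0.4503  # hit
  → r_7 = 0.4503

ranges = [0.4734, 0.6315, 0.7044, 2.3569, 2.7800, 0.4038, 0.4503]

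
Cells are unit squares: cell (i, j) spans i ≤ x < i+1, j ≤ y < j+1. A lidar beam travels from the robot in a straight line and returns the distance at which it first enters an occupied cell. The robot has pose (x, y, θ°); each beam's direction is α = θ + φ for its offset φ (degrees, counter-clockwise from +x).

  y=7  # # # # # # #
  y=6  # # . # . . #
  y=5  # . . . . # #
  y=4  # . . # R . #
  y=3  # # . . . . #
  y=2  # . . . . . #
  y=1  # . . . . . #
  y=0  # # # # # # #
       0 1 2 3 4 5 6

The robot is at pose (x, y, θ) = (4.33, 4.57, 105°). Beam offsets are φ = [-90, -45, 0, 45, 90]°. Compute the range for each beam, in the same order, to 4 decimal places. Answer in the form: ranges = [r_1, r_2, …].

ranges = [1.6614, 1.3400, 1.4804, 0.3811, 0.3416]

beam 1: φ=-90°, α=15°
  cosα=0.9659 sinα=0.2588 | (4,4) | tMaxX 0.6936 tMaxY 1.6614 | tΔX 1.0353 tΔY 3.8637
    t=0.6936 [x] (5,4)
    t=1.6614 [y] (5,5) — stop
  → r_1 = 1.6614
beam 2: φ=-45°, α=60°
  cosα=0.5000 sinα=0.8660 | (4,4) | tMaxX 1.3400 tMaxY 0.4965 | tΔX 2.0000 tΔY 1.1547
    t=0.4965 [y] (4,5)
    t=1.3400 [x] (5,5) — stop
  → r_2 = 1.3400
beam 3: φ=0°, α=105°
  cosα=-0.2588 sinα=0.9659 | (4,4) | tMaxX 1.2750 tMaxY 0.4452 | tΔX 3.8637 tΔY 1.0353
    t=0.4452 [y] (4,5)
    t=1.2750 [x] (3,5)
    t=1.4804 [y] (3,6) — stop
  → r_3 = 1.4804
beam 4: φ=45°, α=150°
  cosα=-0.8660 sinα=0.5000 | (4,4) | tMaxX 0.3811 tMaxY 0.8600 | tΔX 1.1547 tΔY 2.0000
    t=0.3811 [x] (3,4) — stop
  → r_4 = 0.3811
beam 5: φ=90°, α=195°
  cosα=-0.9659 sinα=-0.2588 | (4,4) | tMaxX 0.3416 tMaxY 2.2023 | tΔX 1.0353 tΔY 3.8637
    t=0.3416 [x] (3,4) — stop
  → r_5 = 0.3416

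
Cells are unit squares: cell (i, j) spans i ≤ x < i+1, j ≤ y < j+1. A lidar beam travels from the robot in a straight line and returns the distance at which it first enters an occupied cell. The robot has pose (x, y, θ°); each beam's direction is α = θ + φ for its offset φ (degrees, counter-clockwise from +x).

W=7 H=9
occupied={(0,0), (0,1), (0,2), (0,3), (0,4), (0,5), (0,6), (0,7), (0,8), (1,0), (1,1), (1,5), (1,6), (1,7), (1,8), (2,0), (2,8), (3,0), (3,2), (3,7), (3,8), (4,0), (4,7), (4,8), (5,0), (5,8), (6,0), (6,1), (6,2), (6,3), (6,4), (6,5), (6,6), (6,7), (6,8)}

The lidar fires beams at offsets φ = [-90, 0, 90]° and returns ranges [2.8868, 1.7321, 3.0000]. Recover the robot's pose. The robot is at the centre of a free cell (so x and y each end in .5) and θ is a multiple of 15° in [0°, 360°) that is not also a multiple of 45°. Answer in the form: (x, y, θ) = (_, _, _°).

(x, y, θ) = (3.5, 4.5, 150°)

Candidates: 28 free-cell centres × 16 headings = 448 poses. Raycast each; keep the one whose scan matches to 4 dp.
  (5.5, 5.5, 105°): beam 1 = 0.5176 ≠ 2.8868 ✗
  (1.5, 2.5, 195°): beam 1 = 1.9319 ≠ 2.8868 ✗
  (4.5, 6.5, 150°): beam 1 = 0.5774 ≠ 2.8868 ✗
  (4.5, 2.5, 345°): beam 1 = 1.5529 ≠ 2.8868 ✗
  (5.5, 2.5, 240°): beam 1 = 5.0000 ≠ 2.8868 ✗
  …
  (3.5, 4.5, 150°): r_1=2.8868, r_2=1.7321, r_3=3.0000 — all match ✓
Unique over the lattice → pose = (3.5, 4.5, 150°).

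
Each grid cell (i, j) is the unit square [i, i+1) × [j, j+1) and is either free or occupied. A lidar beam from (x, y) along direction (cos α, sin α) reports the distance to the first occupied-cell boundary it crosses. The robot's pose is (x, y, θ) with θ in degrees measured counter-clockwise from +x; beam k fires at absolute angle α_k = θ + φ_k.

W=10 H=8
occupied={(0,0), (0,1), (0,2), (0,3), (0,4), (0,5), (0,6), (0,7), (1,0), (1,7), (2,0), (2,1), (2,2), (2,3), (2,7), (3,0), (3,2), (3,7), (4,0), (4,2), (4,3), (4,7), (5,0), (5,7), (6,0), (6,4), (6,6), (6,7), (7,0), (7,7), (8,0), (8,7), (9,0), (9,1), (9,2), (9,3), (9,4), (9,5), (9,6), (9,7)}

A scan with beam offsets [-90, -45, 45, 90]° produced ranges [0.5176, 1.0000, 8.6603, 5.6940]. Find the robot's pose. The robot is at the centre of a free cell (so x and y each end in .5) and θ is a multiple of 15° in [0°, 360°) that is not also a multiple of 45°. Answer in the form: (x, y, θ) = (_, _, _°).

(x, y, θ) = (8.5, 2.5, 105°)

Enumerate (i+0.5, j+0.5, θ) over the 40 free cells and 16 admissible headings. For each, cast all 4 beams and compare to the given ranges.
  (3.5, 1.5, 75°): beam 1 = 1.9319 ≠ 0.5176 ✗
  (8.5, 2.5, 345°): beam 1 = 1.5529 ≠ 0.5176 ✗
  (7.5, 4.5, 345°): beam 1 = 3.6235 ≠ 0.5176 ✗
  (7.5, 2.5, 345°): beam 1 = 1.5529 ≠ 0.5176 ✗
  …
  (8.5, 2.5, 105°): r_1=0.5176, r_2=1.0000, r_3=8.6603, r_4=5.6940 — all match ✓
Only this pose fits every beam.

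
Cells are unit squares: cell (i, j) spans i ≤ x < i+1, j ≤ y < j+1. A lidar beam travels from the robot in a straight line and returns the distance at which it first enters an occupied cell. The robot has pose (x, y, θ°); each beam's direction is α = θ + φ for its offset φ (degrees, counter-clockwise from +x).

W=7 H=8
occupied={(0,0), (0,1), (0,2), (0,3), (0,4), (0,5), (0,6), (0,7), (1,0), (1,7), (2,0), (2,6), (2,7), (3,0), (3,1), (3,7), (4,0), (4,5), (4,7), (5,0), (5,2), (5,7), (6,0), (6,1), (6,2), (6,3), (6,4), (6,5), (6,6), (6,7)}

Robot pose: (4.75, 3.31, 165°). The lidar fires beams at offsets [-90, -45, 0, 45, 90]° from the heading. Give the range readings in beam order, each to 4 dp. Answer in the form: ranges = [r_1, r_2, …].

ranges = [3.8202, 3.5000, 3.8823, 4.3301, 2.3915]

beam 1: φ=-90°, α=75°
  d=(0.2588,0.9659)  start (4,3)  tX=0.9659 tY=0.7143  stride 1/|dx|=3.8637 1/|dy|=1.0353
    cross y-line → (4,4), t=0.7143
    cross x-line → (5,4), t=0.9659
    cross y-line → (5,5), t=1.7496
    cross y-line → (5,6), t=2.7849
    cross y-line → (5,7), t=3.8202 (wall)
  → r_1 = 3.8202
beam 2: φ=-45°, α=120°
  d=(-0.5000,0.8660)  start (4,3)  tX=1.5000 tY=0.7967  stride 1/|dx|=2.0000 1/|dy|=1.1547
    cross y-line → (4,4), t=0.7967
    cross x-line → (3,4), t=1.5000
    cross y-line → (3,5), t=1.9514
    cross y-line → (3,6), t=3.1061
    cross x-line → (2,6), t=3.5000 (wall)
  → r_2 = 3.5000
beam 3: φ=0°, α=165°
  d=(-0.9659,0.2588)  start (4,3)  tX=0.7765 tY=2.6660  stride 1/|dx|=1.0353 1/|dy|=3.8637
    cross x-line → (3,3), t=0.7765
    cross x-line → (2,3), t=1.8117
    cross y-line → (2,4), t=2.6660
    cross x-line → (1,4), t=2.8470
    cross x-line → (0,4), t=3.8823 (wall)
  → r_3 = 3.8823
beam 4: φ=45°, α=210°
  d=(-0.8660,-0.5000)  start (4,3)  tX=0.8660 tY=0.6200  stride 1/|dx|=1.1547 1/|dy|=2.0000
    cross y-line → (4,2), t=0.6200
    cross x-line → (3,2), t=0.8660
    cross x-line → (2,2), t=2.0207
    cross y-line → (2,1), t=2.6200
    cross x-line → (1,1), t=3.1754
    cross x-line → (0,1), t=4.3301 (wall)
  → r_4 = 4.3301
beam 5: φ=90°, α=255°
  d=(-0.2588,-0.9659)  start (4,3)  tX=2.8978 tY=0.3209  stride 1/|dx|=3.8637 1/|dy|=1.0353
    cross y-line → (4,2), t=0.3209
    cross y-line → (4,1), t=1.3562
    cross y-line → (4,0), t=2.3915 (wall)
  → r_5 = 2.3915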